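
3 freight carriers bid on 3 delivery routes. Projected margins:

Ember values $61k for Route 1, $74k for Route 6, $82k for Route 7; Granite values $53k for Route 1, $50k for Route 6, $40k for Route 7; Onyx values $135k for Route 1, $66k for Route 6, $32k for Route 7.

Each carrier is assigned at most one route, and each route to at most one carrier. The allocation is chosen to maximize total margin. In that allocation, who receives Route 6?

This is the linear assignment problem.
Optimal: Ember→Route 7 ($82k), Granite→Route 6 ($50k), Onyx→Route 1 ($135k) — total 82+50+135 = $267k.
Every other assignment is strictly worse.
Granite's own top route is Route 1 ($53k), but forcing Granite→Route 1 and reassigning the rest optimally gives only $201k — worse by 66.

Granite receives Route 6.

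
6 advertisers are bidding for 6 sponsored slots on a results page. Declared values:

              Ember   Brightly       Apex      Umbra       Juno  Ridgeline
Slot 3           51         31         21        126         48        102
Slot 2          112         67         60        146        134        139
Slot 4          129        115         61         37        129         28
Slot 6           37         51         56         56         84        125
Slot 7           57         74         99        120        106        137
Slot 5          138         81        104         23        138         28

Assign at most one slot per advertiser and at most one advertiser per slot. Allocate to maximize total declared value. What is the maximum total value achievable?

This is a one-to-one assignment (maximum-weight bipartite matching).
Optimal: Ember→Slot 5 ($138), Brightly→Slot 4 ($115), Apex→Slot 7 ($99), Umbra→Slot 3 ($126), Juno→Slot 2 ($134), Ridgeline→Slot 6 ($125) — total 138+115+99+126+134+125 = $737.
Max-entry greedy (repeatedly take the single best remaining cell) gives $637, worse by 100.
Every other assignment is strictly worse.

Maximum total: $737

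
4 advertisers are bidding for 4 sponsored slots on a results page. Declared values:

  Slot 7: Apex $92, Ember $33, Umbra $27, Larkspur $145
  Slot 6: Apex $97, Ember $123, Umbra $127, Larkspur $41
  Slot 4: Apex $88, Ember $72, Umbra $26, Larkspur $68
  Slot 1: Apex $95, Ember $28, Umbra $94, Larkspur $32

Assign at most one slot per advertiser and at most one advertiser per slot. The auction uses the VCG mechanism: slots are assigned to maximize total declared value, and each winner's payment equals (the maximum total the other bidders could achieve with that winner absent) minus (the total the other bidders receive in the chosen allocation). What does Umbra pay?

Efficient allocation: Apex→Slot 4 ($88), Ember→Slot 6 ($123), Umbra→Slot 1 ($94), Larkspur→Slot 7 ($145); total welfare W = $450.
Umbra receives Slot 1 at value $94, so the others get W − 94 = $356.
Without Umbra: best allocation of the remaining 3 bidders over all 4 slots is Apex→Slot 1 ($95), Ember→Slot 6 ($123), Larkspur→Slot 7 ($145), total $363.
VCG payment = (others' best without Umbra) − (others' welfare with Umbra) = 363 − 356 = $7.

Umbra pays $7.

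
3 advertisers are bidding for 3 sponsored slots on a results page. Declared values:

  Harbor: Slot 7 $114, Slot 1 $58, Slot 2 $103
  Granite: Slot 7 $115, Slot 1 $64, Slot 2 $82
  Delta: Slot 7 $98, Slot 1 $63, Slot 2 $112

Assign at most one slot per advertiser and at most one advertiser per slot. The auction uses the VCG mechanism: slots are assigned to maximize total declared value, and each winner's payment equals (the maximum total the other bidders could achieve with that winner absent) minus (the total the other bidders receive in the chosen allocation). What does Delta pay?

Efficient allocation: Harbor→Slot 7 ($114), Granite→Slot 1 ($64), Delta→Slot 2 ($112); total welfare W = $290.
Delta receives Slot 2 at value $112, so the others get W − 112 = $178.
Without Delta: best allocation of the remaining 2 bidders over all 3 slots is Harbor→Slot 2 ($103), Granite→Slot 7 ($115), total $218.
VCG payment = (others' best without Delta) − (others' welfare with Delta) = 218 − 178 = $40.

Delta pays $40.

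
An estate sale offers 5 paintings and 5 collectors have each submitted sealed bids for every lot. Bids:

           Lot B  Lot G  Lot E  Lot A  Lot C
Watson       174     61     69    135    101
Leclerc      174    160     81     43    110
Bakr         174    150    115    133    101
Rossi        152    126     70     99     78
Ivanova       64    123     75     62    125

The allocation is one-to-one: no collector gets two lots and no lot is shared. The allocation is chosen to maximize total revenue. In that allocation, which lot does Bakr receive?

Optimal: Watson→Lot A ($135), Leclerc→Lot G ($160), Bakr→Lot E ($115), Rossi→Lot B ($152), Ivanova→Lot C ($125) — total 135+160+115+152+125 = $687.
Column-greedy (each lot in turn goes to its best remaining collector) gives $673, worse by 14.
Next-best assignment: Watson→Lot A, Leclerc→Lot B, Bakr→Lot E, Rossi→Lot G, Ivanova→Lot C = $675.
Bakr's own top lot is Lot B ($174), but forcing Bakr→Lot B and reassigning the rest optimally gives only $664 — worse by 23.

Bakr receives Lot E.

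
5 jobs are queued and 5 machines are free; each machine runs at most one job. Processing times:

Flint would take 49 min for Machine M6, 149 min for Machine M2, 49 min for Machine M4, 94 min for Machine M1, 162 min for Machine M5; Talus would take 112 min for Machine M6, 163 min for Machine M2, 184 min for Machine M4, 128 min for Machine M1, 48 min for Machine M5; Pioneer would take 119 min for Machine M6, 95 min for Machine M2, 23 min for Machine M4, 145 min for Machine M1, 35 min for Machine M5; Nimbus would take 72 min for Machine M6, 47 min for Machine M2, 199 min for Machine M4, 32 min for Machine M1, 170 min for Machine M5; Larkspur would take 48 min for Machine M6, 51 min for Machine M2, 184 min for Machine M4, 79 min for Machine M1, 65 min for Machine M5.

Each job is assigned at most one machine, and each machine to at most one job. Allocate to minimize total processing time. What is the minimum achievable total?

Minimum total: 203 min

Optimal: Flint→Machine M6 (49 min), Talus→Machine M5 (48 min), Pioneer→Machine M4 (23 min), Nimbus→Machine M1 (32 min), Larkspur→Machine M2 (51 min) — total 49+48+23+32+51 = 203 min.
Min-entry greedy (repeatedly take the single cheapest remaining cell) gives 300 min, worse by 97.
Next-best assignment: Flint→Machine M6, Talus→Machine M5, Pioneer→Machine M4, Nimbus→Machine M2, Larkspur→Machine M1 = 246 min.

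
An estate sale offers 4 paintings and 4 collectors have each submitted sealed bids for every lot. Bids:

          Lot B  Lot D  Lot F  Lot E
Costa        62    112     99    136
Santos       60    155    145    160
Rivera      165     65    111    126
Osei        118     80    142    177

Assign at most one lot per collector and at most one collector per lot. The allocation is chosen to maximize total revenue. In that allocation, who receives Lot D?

This is a one-to-one assignment (maximum-weight bipartite matching).
Optimal: Costa→Lot D ($112), Santos→Lot F ($145), Rivera→Lot B ($165), Osei→Lot E ($177) — total 112+145+165+177 = $599.
Row-greedy (each collector in turn takes its best remaining lot) gives $598, worse by 1.
Next-best assignment: Costa→Lot E, Santos→Lot D, Rivera→Lot B, Osei→Lot F = $598.
Swapping Rivera↔Osei (Rivera→Lot E $126, Osei→Lot B $118) loses 98.
Costa's own top lot is Lot E ($136), but forcing Costa→Lot E and reassigning the rest optimally gives only $598 — worse by 1.

Costa receives Lot D.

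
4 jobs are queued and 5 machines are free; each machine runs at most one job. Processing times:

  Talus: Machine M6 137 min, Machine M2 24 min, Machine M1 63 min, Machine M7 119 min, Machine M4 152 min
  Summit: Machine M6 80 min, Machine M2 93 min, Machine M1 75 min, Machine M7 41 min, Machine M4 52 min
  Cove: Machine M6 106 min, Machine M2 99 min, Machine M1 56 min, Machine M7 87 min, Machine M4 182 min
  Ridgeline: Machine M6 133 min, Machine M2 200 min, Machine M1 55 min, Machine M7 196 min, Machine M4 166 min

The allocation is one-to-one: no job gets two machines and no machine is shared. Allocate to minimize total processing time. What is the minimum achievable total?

Optimal: Talus→Machine M2 (24 min), Summit→Machine M4 (52 min), Cove→Machine M7 (87 min), Ridgeline→Machine M1 (55 min) — total 24+52+87+55 = 218 min.
Column-greedy (each machine in turn goes to its cheapest remaining job) gives 246 min, worse by 28.
Next-best assignment: Talus→Machine M2, Summit→Machine M7, Cove→Machine M6, Ridgeline→Machine M1 = 226 min.
Swapping Summit↔Ridgeline (Summit→Machine M1 75 min, Ridgeline→Machine M4 166 min) adds 134.
Checked against all permutations: 218 min is optimal.

Minimum total: 218 min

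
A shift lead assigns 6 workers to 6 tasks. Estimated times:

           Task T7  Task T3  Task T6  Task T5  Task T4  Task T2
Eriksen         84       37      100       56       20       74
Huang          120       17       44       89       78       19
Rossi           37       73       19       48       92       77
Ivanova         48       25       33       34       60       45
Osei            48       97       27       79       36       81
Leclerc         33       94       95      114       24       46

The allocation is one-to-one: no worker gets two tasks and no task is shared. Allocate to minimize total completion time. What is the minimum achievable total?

Min total: 172 min

Optimal: Eriksen→Task T4 (20 min), Huang→Task T2 (19 min), Rossi→Task T5 (48 min), Ivanova→Task T3 (25 min), Osei→Task T6 (27 min), Leclerc→Task T7 (33 min) — total 20+19+48+25+27+33 = 172 min.
Min-entry greedy (repeatedly take the single cheapest remaining cell) gives 204 min, worse by 32.
Next-best assignment: Eriksen→Task T3, Huang→Task T2, Rossi→Task T7, Ivanova→Task T5, Osei→Task T6, Leclerc→Task T4 = 178 min.
Swapping Osei↔Leclerc (Osei→Task T7 48 min, Leclerc→Task T6 95 min) adds 83.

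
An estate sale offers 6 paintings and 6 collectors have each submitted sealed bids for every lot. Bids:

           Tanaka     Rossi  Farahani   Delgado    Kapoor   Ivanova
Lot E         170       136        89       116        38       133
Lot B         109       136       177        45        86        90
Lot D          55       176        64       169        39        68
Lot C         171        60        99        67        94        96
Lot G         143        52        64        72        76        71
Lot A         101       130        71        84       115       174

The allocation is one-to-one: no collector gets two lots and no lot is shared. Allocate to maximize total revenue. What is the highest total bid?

Max total: $903

Treat this as an assignment problem: match each collector to one lot.
Optimal: Tanaka→Lot C ($171), Rossi→Lot E ($136), Farahani→Lot B ($177), Delgado→Lot D ($169), Kapoor→Lot G ($76), Ivanova→Lot A ($174) — total 171+136+177+169+76+174 = $903.
Row-greedy (each collector in turn takes its best remaining lot) gives $826, worse by 77.
Next-best assignment: Tanaka→Lot G, Rossi→Lot E, Farahani→Lot B, Delgado→Lot D, Kapoor→Lot C, Ivanova→Lot A = $893.
Checked against all permutations: $903 is optimal.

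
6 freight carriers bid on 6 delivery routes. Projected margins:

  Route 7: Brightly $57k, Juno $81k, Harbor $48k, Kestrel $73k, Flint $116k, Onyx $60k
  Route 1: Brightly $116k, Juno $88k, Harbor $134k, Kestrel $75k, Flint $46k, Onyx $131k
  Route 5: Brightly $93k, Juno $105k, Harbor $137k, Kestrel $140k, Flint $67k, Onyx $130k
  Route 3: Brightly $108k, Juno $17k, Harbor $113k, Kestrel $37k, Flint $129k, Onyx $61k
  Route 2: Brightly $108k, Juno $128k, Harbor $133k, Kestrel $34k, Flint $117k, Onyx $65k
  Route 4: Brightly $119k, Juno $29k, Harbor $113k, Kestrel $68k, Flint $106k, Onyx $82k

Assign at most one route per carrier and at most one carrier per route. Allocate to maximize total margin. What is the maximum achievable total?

Max total: $747k

This is the linear assignment problem.
Optimal: Brightly→Route 4 ($119k), Juno→Route 2 ($128k), Harbor→Route 3 ($113k), Kestrel→Route 5 ($140k), Flint→Route 7 ($116k), Onyx→Route 1 ($131k) — total 119+128+113+140+116+131 = $747k.
Max-entry greedy (repeatedly take the single best remaining cell) gives $710k, worse by 37.
Every other assignment is strictly worse.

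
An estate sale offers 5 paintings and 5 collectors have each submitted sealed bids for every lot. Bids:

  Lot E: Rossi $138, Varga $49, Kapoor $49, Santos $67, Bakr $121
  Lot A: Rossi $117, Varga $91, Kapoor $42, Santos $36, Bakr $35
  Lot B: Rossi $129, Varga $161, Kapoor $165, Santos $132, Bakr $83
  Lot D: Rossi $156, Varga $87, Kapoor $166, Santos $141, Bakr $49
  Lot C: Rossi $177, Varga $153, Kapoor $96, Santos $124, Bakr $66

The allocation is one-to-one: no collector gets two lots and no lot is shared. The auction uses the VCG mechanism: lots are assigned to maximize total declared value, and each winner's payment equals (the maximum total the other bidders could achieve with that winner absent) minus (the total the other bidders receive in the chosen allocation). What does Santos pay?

Efficient allocation: Rossi→Lot A ($117), Varga→Lot C ($153), Kapoor→Lot B ($165), Santos→Lot D ($141), Bakr→Lot E ($121); total welfare W = $697.
Santos receives Lot D at value $141, so the others get W − 141 = $556.
Without Santos: best allocation of the remaining 4 bidders over all 5 lots is Rossi→Lot C ($177), Varga→Lot B ($161), Kapoor→Lot D ($166), Bakr→Lot E ($121), total $625.
VCG payment = (others' best without Santos) − (others' welfare with Santos) = 625 − 556 = $69.

Santos pays $69.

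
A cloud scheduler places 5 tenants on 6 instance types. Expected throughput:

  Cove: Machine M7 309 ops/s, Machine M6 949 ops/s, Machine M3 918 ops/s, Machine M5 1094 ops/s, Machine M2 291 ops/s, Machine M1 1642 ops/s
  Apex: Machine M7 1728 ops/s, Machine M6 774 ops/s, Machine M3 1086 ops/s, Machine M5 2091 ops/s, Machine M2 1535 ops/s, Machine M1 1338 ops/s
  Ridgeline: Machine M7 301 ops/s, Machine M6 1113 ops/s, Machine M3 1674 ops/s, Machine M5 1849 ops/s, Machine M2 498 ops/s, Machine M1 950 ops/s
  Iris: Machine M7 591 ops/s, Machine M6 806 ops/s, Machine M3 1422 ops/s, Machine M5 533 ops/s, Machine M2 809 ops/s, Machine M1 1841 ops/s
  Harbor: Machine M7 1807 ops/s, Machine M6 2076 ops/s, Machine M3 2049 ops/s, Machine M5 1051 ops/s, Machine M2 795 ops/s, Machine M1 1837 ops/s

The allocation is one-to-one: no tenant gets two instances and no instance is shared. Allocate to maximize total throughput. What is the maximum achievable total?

Maximum total: 8717 ops/s

Optimal: Cove→Machine M1 (1642 ops/s), Apex→Machine M7 (1728 ops/s), Ridgeline→Machine M5 (1849 ops/s), Iris→Machine M3 (1422 ops/s), Harbor→Machine M6 (2076 ops/s) — total 1642+1728+1849+1422+2076 = 8717 ops/s.
Max-entry greedy (repeatedly take the single best remaining cell) gives 7991 ops/s, worse by 726.
Next-best assignment: Cove→Machine M1, Apex→Machine M2, Ridgeline→Machine M5, Iris→Machine M3, Harbor→Machine M6 = 8524 ops/s.
Swapping Apex↔Iris (Apex→Machine M3 1086 ops/s, Iris→Machine M7 591 ops/s) loses 1473.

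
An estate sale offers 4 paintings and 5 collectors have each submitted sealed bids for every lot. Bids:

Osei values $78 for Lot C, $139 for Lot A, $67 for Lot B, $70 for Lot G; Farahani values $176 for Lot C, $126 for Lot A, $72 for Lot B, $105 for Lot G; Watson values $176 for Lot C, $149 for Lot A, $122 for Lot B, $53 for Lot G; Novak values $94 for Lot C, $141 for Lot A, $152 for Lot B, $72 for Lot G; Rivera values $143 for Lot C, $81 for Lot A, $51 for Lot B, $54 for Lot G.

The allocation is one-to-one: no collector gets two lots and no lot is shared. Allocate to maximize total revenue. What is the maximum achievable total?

Max total: $572

Optimal: Watson→Lot C ($176), Osei→Lot A ($139), Novak→Lot B ($152), Farahani→Lot G ($105) — total 176+139+152+105 = $572.
Swapping Farahani↔Watson (Farahani→Lot C $176, Watson→Lot G $53) loses 52.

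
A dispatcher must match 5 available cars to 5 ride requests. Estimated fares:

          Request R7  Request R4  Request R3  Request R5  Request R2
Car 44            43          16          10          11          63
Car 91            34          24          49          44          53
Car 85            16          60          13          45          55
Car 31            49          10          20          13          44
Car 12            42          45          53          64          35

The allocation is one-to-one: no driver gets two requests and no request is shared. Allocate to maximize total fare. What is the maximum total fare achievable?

Optimal: Car 44→Request R2 ($63), Car 91→Request R3 ($49), Car 85→Request R4 ($60), Car 31→Request R7 ($49), Car 12→Request R5 ($64) — total 63+49+60+49+64 = $285.
Column-greedy (each request in turn goes to its best remaining driver) gives $269, worse by 16.
Next-best assignment: Car 44→Request R2, Car 91→Request R5, Car 85→Request R4, Car 31→Request R7, Car 12→Request R3 = $269.
Swapping Car 44↔Car 12 (Car 44→Request R5 $11, Car 12→Request R2 $35) loses 81.
Checked against all permutations: $285 is optimal.

Max total: $285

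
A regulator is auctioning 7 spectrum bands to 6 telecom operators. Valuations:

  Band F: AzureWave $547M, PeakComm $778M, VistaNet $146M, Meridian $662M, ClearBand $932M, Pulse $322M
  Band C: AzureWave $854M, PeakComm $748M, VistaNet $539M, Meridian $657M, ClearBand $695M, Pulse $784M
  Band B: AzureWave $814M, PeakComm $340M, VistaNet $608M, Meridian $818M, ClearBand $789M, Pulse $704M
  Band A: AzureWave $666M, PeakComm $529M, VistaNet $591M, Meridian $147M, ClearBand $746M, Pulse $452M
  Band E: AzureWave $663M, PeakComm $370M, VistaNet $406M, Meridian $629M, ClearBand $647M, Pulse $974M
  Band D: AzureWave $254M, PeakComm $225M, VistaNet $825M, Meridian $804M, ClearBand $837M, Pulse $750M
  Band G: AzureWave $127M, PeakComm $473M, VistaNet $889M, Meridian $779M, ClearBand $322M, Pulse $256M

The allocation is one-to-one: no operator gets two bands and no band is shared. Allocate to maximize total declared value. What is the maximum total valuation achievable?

Optimal: AzureWave→Band B ($814M), PeakComm→Band C ($748M), VistaNet→Band G ($889M), Meridian→Band D ($804M), ClearBand→Band F ($932M), Pulse→Band E ($974M) — total 814+748+889+804+932+974 = $5161M.
Max-entry greedy (repeatedly take the single best remaining cell) gives $4996M, worse by 165.
Next-best assignment: AzureWave→Band C, PeakComm→Band F, VistaNet→Band G, Meridian→Band B, ClearBand→Band D, Pulse→Band E = $5150M.

Maximum total: $5161M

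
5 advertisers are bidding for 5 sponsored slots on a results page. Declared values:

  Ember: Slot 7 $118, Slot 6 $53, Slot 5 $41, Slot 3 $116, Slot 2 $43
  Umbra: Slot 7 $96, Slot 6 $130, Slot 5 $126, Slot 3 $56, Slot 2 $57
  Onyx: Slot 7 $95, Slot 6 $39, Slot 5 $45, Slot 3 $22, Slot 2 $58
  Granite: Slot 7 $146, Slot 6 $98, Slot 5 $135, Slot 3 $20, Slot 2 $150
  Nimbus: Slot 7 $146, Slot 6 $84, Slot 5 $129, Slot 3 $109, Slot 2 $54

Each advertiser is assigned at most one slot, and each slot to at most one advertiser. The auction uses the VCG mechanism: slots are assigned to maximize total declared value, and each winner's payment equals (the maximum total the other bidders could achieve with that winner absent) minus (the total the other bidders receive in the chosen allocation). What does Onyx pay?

Efficient allocation: Ember→Slot 3 ($116), Umbra→Slot 6 ($130), Onyx→Slot 7 ($95), Granite→Slot 2 ($150), Nimbus→Slot 5 ($129); total welfare W = $620.
Onyx receives Slot 7 at value $95, so the others get W − 95 = $525.
Without Onyx: best allocation of the remaining 4 bidders over all 5 slots is Ember→Slot 3 ($116), Umbra→Slot 6 ($130), Granite→Slot 2 ($150), Nimbus→Slot 7 ($146), total $542.
VCG payment = (others' best without Onyx) − (others' welfare with Onyx) = 542 − 525 = $17.

Onyx pays $17.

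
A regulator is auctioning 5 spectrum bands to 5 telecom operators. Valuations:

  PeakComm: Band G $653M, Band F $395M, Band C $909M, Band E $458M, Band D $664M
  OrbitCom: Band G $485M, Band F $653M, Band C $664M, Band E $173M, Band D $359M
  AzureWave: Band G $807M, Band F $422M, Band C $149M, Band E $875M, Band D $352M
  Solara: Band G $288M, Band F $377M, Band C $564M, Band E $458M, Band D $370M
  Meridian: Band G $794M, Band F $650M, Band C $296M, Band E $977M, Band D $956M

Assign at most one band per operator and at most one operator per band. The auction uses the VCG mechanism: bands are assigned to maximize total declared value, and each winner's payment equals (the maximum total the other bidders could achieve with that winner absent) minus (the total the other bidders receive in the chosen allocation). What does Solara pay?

Efficient allocation: PeakComm→Band C ($909M), OrbitCom→Band F ($653M), AzureWave→Band G ($807M), Solara→Band E ($458M), Meridian→Band D ($956M); total welfare W = $3783M.
Solara receives Band E at value $458M, so the others get W − 458 = $3325M.
Without Solara: best allocation of the remaining 4 bidders over all 5 bands is PeakComm→Band C ($909M), OrbitCom→Band F ($653M), AzureWave→Band E ($875M), Meridian→Band D ($956M), total $3393M.
VCG payment = (others' best without Solara) − (others' welfare with Solara) = 3393 − 3325 = $68M.

Solara pays $68M.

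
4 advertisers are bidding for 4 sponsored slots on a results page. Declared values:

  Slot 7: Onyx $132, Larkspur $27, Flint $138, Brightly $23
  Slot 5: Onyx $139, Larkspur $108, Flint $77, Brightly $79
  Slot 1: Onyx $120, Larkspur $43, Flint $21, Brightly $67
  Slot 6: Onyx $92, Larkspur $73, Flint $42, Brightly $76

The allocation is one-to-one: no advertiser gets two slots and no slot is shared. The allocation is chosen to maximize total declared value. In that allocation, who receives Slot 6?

Brightly receives Slot 6.

This is the linear assignment problem.
Optimal: Onyx→Slot 1 ($120), Larkspur→Slot 5 ($108), Flint→Slot 7 ($138), Brightly→Slot 6 ($76) — total 120+108+138+76 = $442.
Row-greedy (each advertiser in turn takes its best remaining slot) gives $417, worse by 25.
Brightly's own top slot is Slot 5 ($79), but forcing Brightly→Slot 5 and reassigning the rest optimally gives only $410 — worse by 32.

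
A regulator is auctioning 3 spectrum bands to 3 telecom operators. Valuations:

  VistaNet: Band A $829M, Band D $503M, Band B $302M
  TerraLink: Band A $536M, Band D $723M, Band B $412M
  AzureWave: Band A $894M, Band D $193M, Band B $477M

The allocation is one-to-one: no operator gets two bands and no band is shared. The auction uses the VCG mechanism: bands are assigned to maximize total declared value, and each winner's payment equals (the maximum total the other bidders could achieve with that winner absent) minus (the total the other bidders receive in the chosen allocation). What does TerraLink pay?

TerraLink pays $91M.

Efficient allocation: VistaNet→Band A ($829M), TerraLink→Band D ($723M), AzureWave→Band B ($477M); total welfare W = $2029M.
TerraLink receives Band D at value $723M, so the others get W − 723 = $1306M.
Without TerraLink: best allocation of the remaining 2 bidders over all 3 bands is VistaNet→Band D ($503M), AzureWave→Band A ($894M), total $1397M.
VCG payment = (others' best without TerraLink) − (others' welfare with TerraLink) = 1397 − 1306 = $91M.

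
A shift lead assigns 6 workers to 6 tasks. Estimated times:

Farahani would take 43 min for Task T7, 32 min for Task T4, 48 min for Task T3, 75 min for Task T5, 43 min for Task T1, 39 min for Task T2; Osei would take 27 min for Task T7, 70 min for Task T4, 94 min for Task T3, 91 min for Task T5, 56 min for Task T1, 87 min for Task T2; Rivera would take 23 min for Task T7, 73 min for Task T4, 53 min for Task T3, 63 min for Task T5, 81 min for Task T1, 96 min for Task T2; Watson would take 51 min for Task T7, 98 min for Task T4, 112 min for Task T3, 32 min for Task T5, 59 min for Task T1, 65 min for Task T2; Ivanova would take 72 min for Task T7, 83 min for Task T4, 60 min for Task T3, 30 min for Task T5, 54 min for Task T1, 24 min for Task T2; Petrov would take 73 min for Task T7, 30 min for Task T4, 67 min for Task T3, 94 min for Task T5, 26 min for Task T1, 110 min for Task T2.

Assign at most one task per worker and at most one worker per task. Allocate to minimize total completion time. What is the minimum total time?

Optimal: Farahani→Task T4 (32 min), Osei→Task T7 (27 min), Rivera→Task T3 (53 min), Watson→Task T5 (32 min), Ivanova→Task T2 (24 min), Petrov→Task T1 (26 min) — total 32+27+53+32+24+26 = 194 min.
Column-greedy (each task in turn goes to its cheapest remaining worker) gives 252 min, worse by 58.
Checked against all permutations: 194 min is optimal.

Minimum total: 194 min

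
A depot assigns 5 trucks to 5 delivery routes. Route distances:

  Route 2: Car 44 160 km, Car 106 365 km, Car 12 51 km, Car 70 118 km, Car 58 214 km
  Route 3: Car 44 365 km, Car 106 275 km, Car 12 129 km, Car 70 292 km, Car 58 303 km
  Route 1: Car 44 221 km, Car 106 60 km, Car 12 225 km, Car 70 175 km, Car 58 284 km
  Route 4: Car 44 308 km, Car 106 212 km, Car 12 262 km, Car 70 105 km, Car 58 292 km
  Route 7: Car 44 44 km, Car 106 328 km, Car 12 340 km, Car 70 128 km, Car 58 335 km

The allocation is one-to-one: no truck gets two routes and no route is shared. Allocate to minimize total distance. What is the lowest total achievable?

Min total: 552 km

This is a one-to-one assignment (minimum-cost bipartite matching).
Optimal: Car 44→Route 7 (44 km), Car 106→Route 1 (60 km), Car 12→Route 3 (129 km), Car 70→Route 4 (105 km), Car 58→Route 2 (214 km) — total 44+60+129+105+214 = 552 km.
Row-greedy (each truck in turn takes its cheapest remaining route) gives 563 km, worse by 11.
Next-best assignment: Car 44→Route 7, Car 106→Route 1, Car 12→Route 2, Car 70→Route 4, Car 58→Route 3 = 563 km.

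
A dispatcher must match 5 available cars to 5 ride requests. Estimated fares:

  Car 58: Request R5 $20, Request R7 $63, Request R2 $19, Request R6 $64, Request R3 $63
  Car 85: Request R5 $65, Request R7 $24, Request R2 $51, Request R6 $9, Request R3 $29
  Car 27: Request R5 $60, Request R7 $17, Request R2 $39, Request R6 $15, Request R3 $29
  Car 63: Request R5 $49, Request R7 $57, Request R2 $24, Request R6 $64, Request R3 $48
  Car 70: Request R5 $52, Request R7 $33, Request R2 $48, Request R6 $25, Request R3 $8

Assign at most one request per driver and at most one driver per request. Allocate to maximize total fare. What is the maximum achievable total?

This is a one-to-one assignment (maximum-weight bipartite matching).
Optimal: Car 58→Request R3 ($63), Car 85→Request R2 ($51), Car 27→Request R5 ($60), Car 63→Request R6 ($64), Car 70→Request R7 ($33) — total 63+51+60+64+33 = $271.
Row-greedy (each driver in turn takes its best remaining request) gives $233, worse by 38.
Next-best assignment: Car 58→Request R7, Car 85→Request R5, Car 27→Request R3, Car 63→Request R6, Car 70→Request R2 = $269.

Max total: $271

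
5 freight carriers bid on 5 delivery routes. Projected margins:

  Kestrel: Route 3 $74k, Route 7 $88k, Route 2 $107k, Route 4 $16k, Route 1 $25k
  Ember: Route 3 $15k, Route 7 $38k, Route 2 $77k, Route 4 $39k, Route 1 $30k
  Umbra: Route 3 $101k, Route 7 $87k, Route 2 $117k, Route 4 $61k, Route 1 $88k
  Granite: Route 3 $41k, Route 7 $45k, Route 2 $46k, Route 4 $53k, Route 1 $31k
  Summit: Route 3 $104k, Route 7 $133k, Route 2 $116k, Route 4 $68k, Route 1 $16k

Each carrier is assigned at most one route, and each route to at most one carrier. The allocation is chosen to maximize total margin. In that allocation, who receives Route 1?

Umbra receives Route 1.

Optimal: Kestrel→Route 3 ($74k), Ember→Route 2 ($77k), Umbra→Route 1 ($88k), Granite→Route 4 ($53k), Summit→Route 7 ($133k) — total 74+77+88+53+133 = $425k.
Umbra's own top route is Route 2 ($117k), but forcing Umbra→Route 2 and reassigning the rest optimally gives only $407k — worse by 18.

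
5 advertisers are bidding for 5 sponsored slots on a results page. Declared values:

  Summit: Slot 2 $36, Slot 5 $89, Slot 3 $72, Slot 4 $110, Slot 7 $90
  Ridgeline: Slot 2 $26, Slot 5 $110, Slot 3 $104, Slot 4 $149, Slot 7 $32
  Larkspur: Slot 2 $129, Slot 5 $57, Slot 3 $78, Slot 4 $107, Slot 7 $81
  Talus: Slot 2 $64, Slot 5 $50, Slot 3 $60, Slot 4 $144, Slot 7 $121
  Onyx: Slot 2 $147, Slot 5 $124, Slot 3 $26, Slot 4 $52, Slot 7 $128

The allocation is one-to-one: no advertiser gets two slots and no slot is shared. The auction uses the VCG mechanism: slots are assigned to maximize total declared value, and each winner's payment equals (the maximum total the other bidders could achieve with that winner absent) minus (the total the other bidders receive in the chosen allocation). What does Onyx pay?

Efficient allocation: Summit→Slot 3 ($72), Ridgeline→Slot 4 ($149), Larkspur→Slot 2 ($129), Talus→Slot 7 ($121), Onyx→Slot 5 ($124); total welfare W = $595.
Onyx receives Slot 5 at value $124, so the others get W − 124 = $471.
Without Onyx: best allocation of the remaining 4 bidders over all 5 slots is Summit→Slot 5 ($89), Ridgeline→Slot 4 ($149), Larkspur→Slot 2 ($129), Talus→Slot 7 ($121), total $488.
VCG payment = (others' best without Onyx) − (others' welfare with Onyx) = 488 − 471 = $17.

Onyx pays $17.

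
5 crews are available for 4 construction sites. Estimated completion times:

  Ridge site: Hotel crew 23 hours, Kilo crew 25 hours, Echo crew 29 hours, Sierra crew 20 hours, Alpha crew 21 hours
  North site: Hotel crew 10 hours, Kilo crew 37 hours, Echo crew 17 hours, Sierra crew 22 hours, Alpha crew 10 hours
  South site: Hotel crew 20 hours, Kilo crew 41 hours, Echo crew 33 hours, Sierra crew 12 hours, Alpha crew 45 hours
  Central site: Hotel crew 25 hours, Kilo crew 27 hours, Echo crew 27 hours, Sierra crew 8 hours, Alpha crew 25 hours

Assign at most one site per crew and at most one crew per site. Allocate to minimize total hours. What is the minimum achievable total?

Optimal: Kilo crew→Ridge site (25 hours), Alpha crew→North site (10 hours), Hotel crew→South site (20 hours), Sierra crew→Central site (8 hours) — total 25+10+20+8 = 63 hours.
Every other assignment is strictly worse.

Minimum total: 63 hours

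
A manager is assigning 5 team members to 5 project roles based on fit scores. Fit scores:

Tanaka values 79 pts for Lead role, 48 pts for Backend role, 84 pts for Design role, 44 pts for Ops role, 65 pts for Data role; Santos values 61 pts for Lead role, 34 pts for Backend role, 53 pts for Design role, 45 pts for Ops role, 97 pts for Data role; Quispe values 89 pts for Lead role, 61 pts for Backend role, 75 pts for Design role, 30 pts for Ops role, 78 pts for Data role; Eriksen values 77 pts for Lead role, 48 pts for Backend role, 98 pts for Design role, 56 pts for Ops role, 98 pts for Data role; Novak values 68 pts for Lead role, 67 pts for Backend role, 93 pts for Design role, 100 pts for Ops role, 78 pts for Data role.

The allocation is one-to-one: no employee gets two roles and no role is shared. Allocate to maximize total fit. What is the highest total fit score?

This is a one-to-one assignment (maximum-weight bipartite matching).
Optimal: Tanaka→Lead role (79 pts), Santos→Data role (97 pts), Quispe→Backend role (61 pts), Eriksen→Design role (98 pts), Novak→Ops role (100 pts) — total 79+97+61+98+100 = 435 pts.
Column-greedy (each role in turn goes to its best remaining employee) gives 364 pts, worse by 71.

Maximum total: 435 pts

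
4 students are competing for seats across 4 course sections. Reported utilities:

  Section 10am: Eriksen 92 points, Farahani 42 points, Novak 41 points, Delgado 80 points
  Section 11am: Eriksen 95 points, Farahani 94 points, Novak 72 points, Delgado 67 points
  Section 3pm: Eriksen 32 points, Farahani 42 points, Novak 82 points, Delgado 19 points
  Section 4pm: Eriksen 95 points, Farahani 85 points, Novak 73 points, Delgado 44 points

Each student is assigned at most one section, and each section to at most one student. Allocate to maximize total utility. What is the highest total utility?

Maximum total: 351 points

This is the linear assignment problem.
Optimal: Eriksen→Section 4pm (95 points), Farahani→Section 11am (94 points), Novak→Section 3pm (82 points), Delgado→Section 10am (80 points) — total 95+94+82+80 = 351 points.
Row-greedy (each student in turn takes its best remaining section) gives 342 points, worse by 9.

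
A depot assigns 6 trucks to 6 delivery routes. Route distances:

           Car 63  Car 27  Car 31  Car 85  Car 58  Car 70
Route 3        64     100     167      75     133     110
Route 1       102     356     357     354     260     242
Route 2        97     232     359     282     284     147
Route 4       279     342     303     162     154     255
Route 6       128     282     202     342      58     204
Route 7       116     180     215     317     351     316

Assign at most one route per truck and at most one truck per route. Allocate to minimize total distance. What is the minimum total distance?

Minimum total: 784 km

This is a one-to-one assignment (minimum-cost bipartite matching).
Optimal: Car 63→Route 1 (102 km), Car 27→Route 3 (100 km), Car 31→Route 7 (215 km), Car 85→Route 4 (162 km), Car 58→Route 6 (58 km), Car 70→Route 2 (147 km) — total 102+100+215+162+58+147 = 784 km.
Min-entry greedy (repeatedly take the single cheapest remaining cell) gives 968 km, worse by 184.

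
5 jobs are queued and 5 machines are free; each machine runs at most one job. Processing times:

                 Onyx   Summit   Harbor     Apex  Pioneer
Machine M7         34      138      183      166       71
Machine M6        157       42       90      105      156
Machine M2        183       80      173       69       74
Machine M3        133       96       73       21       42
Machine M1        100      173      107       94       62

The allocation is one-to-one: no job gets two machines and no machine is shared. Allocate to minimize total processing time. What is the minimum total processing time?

This is a one-to-one assignment (minimum-cost bipartite matching).
Optimal: Onyx→Machine M7 (34 min), Summit→Machine M6 (42 min), Harbor→Machine M1 (107 min), Apex→Machine M3 (21 min), Pioneer→Machine M2 (74 min) — total 34+42+107+21+74 = 278 min.
Column-greedy (each machine in turn goes to its cheapest remaining job) gives 294 min, worse by 16.
Next-best assignment: Onyx→Machine M7, Summit→Machine M6, Harbor→Machine M3, Apex→Machine M2, Pioneer→Machine M1 = 280 min.
Every other assignment is strictly worse.

Minimum total: 278 min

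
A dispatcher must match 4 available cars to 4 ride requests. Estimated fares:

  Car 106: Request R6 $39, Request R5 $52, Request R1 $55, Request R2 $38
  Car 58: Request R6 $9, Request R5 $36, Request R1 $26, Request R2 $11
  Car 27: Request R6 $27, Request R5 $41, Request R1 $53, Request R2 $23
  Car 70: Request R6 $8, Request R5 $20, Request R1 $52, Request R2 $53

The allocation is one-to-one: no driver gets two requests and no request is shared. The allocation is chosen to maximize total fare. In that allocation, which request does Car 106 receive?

Car 106 receives Request R6.

Optimal: Car 106→Request R6 ($39), Car 58→Request R5 ($36), Car 27→Request R1 ($53), Car 70→Request R2 ($53) — total 39+36+53+53 = $181.
Column-greedy (each request in turn goes to its best remaining driver) gives $143, worse by 38.
Car 106's own top request is Request R1 ($55), but forcing Car 106→Request R1 and reassigning the rest optimally gives only $171 — worse by 10.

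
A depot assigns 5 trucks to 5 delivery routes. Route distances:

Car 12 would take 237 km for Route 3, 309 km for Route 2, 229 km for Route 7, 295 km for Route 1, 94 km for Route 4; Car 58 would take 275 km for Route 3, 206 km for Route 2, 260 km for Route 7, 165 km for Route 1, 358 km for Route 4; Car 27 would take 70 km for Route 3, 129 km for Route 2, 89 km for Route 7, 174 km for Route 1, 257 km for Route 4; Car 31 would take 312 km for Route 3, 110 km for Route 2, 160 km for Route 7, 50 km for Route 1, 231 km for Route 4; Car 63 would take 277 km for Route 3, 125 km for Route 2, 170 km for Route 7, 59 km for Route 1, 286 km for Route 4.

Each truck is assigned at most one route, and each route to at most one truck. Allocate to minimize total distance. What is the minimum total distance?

Optimal: Car 12→Route 4 (94 km), Car 58→Route 2 (206 km), Car 27→Route 3 (70 km), Car 31→Route 7 (160 km), Car 63→Route 1 (59 km) — total 94+206+70+160+59 = 589 km.
Row-greedy (each truck in turn takes its cheapest remaining route) gives 609 km, worse by 20.
Next-best assignment: Car 12→Route 4, Car 58→Route 2, Car 27→Route 3, Car 31→Route 1, Car 63→Route 7 = 590 km.

Min total: 589 km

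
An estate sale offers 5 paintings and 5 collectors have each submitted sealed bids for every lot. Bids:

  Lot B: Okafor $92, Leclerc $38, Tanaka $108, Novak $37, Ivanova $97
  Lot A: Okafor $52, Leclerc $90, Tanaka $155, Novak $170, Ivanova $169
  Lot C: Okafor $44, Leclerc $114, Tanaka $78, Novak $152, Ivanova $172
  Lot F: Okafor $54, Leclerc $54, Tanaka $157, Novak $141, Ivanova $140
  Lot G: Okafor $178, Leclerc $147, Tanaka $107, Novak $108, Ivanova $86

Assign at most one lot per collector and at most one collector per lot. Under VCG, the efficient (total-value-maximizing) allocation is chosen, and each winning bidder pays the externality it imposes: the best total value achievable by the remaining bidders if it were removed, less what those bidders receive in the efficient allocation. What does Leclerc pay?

Leclerc pays $86.

Efficient allocation: Okafor→Lot B ($92), Leclerc→Lot G ($147), Tanaka→Lot F ($157), Novak→Lot A ($170), Ivanova→Lot C ($172); total welfare W = $738.
Leclerc receives Lot G at value $147, so the others get W − 147 = $591.
Without Leclerc: best allocation of the remaining 4 bidders over all 5 lots is Okafor→Lot G ($178), Tanaka→Lot F ($157), Novak→Lot A ($170), Ivanova→Lot C ($172), total $677.
VCG payment = (others' best without Leclerc) − (others' welfare with Leclerc) = 677 − 591 = $86.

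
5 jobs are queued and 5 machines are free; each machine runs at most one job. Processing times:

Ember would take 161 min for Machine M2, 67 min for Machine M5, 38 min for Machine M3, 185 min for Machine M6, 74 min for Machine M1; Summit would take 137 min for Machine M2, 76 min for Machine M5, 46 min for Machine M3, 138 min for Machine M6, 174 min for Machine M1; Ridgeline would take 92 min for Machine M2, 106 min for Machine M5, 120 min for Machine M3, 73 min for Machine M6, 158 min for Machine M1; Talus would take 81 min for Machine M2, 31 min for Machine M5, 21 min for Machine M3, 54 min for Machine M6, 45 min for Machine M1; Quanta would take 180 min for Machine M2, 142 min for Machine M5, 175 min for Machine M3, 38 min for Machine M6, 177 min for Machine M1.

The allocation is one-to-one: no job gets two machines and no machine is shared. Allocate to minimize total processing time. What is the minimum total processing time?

Min total: 281 min

This is the linear assignment problem.
Optimal: Ember→Machine M1 (74 min), Summit→Machine M3 (46 min), Ridgeline→Machine M2 (92 min), Talus→Machine M5 (31 min), Quanta→Machine M6 (38 min) — total 74+46+92+31+38 = 281 min.
Row-greedy (each job in turn takes its cheapest remaining machine) gives 412 min, worse by 131.
Next-best assignment: Ember→Machine M5, Summit→Machine M3, Ridgeline→Machine M2, Talus→Machine M1, Quanta→Machine M6 = 288 min.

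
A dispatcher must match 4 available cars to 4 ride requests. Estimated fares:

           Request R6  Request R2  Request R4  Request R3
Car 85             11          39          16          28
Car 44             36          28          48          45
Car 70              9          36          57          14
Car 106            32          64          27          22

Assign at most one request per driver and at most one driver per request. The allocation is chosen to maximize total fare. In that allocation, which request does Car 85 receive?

Optimal: Car 85→Request R3 ($28), Car 44→Request R6 ($36), Car 70→Request R4 ($57), Car 106→Request R2 ($64) — total 28+36+57+64 = $185.
Max-entry greedy (repeatedly take the single best remaining cell) gives $177, worse by 8.
Next-best assignment: Car 85→Request R6, Car 44→Request R3, Car 70→Request R4, Car 106→Request R2 = $177.
Checked against all permutations: $185 is optimal.
Car 85's own top request is Request R2 ($39), but forcing Car 85→Request R2 and reassigning the rest optimally gives only $173 — worse by 12.

Car 85 receives Request R3.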